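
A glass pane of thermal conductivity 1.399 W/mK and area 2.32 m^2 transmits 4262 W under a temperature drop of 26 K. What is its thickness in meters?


Fourier's law: t = k * A * dT / Q
  t = 1.399 * 2.32 * 26 / 4262
  t = 84.38768 / 4262 = 0.0198 m

0.0198 m


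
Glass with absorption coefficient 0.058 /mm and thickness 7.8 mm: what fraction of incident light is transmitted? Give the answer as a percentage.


Beer-Lambert law: T = exp(-alpha * thickness)
  exponent = -0.058 * 7.8 = -0.4524
  T = exp(-0.4524) = 0.6361
  Percentage = 0.6361 * 100 = 63.61%

63.61%


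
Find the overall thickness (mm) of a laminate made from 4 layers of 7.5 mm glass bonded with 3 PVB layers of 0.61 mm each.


Total thickness = glass contribution + PVB contribution
  Glass: 4 * 7.5 = 30.0 mm
  PVB: 3 * 0.61 = 1.83 mm
  Total = 30.0 + 1.83 = 31.83 mm

31.83 mm


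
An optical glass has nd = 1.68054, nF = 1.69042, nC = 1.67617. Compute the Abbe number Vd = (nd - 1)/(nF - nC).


Abbe number formula: Vd = (nd - 1) / (nF - nC)
  nd - 1 = 1.68054 - 1 = 0.68054
  nF - nC = 1.69042 - 1.67617 = 0.01425
  Vd = 0.68054 / 0.01425 = 47.76

47.76


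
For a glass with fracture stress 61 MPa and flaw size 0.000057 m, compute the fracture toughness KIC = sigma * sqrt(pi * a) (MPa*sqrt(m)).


Fracture toughness: KIC = sigma * sqrt(pi * a)
  pi * a = pi * 0.000057 = 0.000179071
  sqrt(pi * a) = 0.013382
  KIC = 61 * 0.013382 = 0.816 MPa*sqrt(m)

0.816 MPa*sqrt(m)


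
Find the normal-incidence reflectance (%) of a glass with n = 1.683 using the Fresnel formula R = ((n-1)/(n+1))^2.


Fresnel reflectance at normal incidence:
  R = ((n - 1)/(n + 1))^2
  (n - 1)/(n + 1) = (1.683 - 1)/(1.683 + 1) = 0.254566
  R = 0.254566^2 = 0.0648038
  R(%) = 0.0648038 * 100 = 6.48%

6.48%


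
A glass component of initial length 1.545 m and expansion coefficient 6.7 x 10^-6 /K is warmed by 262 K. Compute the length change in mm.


Thermal expansion formula: dL = alpha * L0 * dT
  dL = (6.7 x 10^-6) * 1.545 * 262 = 0.00271209 m
Convert to mm: 0.00271209 * 1000 = 2.7121 mm

2.7121 mm


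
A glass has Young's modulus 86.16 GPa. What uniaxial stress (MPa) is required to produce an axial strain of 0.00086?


Rearrange E = sigma / epsilon:
  sigma = E * epsilon
  E (MPa) = 86.16 * 1000 = 86160
  sigma = 86160 * 0.00086 = 74.1 MPa

74.1 MPa


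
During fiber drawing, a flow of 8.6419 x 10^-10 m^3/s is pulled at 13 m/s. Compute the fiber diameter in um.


Cross-sectional area from continuity:
  A = Q / v = 8.6419 x 10^-10 / 13 = 6.647615 x 10^-11 m^2
Diameter from circular cross-section:
  d = sqrt(4A / pi) * 10^6 (m -> um)
  d = sqrt(4 * 6.647615 x 10^-11 / pi) * 10^6 = 9.2 um

9.2 um


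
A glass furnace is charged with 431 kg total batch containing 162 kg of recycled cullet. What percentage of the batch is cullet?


Cullet ratio = (cullet mass / total batch mass) * 100
  Ratio = 162 / 431 * 100 = 37.59%

37.59%


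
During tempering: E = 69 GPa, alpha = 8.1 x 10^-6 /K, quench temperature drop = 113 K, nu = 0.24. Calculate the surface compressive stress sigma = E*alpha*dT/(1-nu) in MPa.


Tempering stress: sigma = E * alpha * dT / (1 - nu)
  E (MPa) = 69 * 1000 = 69000
  Numerator = 69000 * (8.1 x 10^-6) * 113 = 63.1557
  Denominator = 1 - 0.24 = 0.76
  sigma = 63.1557 / 0.76 = 83.1 MPa

83.1 MPa


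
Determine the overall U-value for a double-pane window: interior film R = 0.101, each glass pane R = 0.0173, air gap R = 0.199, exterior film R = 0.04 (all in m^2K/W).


Total thermal resistance (series):
  R_total = R_in + R_glass + R_air + R_glass + R_out
  R_total = 0.101 + 0.0173 + 0.199 + 0.0173 + 0.04 = 0.3746 m^2K/W
U-value = 1 / R_total = 1 / 0.3746 = 2.67 W/m^2K

2.67 W/m^2K


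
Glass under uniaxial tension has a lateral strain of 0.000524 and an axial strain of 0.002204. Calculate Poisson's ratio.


Poisson's ratio: nu = lateral strain / axial strain
  nu = 0.000524 / 0.002204 = 0.2377

0.2377


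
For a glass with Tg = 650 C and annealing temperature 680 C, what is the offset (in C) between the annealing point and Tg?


Offset = T_anneal - Tg:
  offset = 680 - 650 = 30 C

30 C


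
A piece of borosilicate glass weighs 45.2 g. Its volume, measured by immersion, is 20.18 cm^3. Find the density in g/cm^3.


Use the definition of density:
  rho = mass / volume
  rho = 45.2 / 20.18 = 2.24 g/cm^3

2.24 g/cm^3


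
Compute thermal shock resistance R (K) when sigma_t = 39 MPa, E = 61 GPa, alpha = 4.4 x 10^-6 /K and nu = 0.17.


Thermal shock resistance: R = sigma * (1 - nu) / (E * alpha)
  Numerator = 39 * (1 - 0.17) = 32.37
  Denominator = 61 * 1000 * (4.4 x 10^-6) = 0.2684
  R = 32.37 / 0.2684 = 120.6 K

120.6 K


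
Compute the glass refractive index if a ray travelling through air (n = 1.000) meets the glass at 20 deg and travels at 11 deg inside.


Apply Snell's law: n1 * sin(theta1) = n2 * sin(theta2)
  n2 = n1 * sin(theta1) / sin(theta2)
  sin(20) = 0.34202
  sin(11) = 0.190809
  n2 = 1.000 * 0.34202 / 0.190809 = 1.7925

1.7925


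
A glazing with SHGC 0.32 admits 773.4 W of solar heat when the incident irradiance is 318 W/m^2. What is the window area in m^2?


Rearrange Q = Area * SHGC * Irradiance:
  Area = Q / (SHGC * Irradiance)
  Area = 773.4 / (0.32 * 318) = 7.6 m^2

7.6 m^2


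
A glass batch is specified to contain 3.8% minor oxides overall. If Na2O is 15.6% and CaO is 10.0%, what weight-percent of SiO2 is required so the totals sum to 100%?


Known pieces sum to 100%:
  SiO2 = 100 - (others + Na2O + CaO)
  SiO2 = 100 - (3.8 + 15.6 + 10.0) = 70.6%

70.6%


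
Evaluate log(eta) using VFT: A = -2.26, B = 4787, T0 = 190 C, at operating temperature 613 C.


VFT equation: log(eta) = A + B / (T - T0)
  T - T0 = 613 - 190 = 423
  B / (T - T0) = 4787 / 423 = 11.317
  log(eta) = -2.26 + 11.317 = 9.057

9.057


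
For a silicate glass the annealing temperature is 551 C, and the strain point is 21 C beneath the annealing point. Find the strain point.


Strain point = annealing point - difference:
  T_strain = 551 - 21 = 530 C

530 C


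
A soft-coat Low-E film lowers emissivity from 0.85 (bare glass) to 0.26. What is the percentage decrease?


Percentage reduction = (1 - coated/uncoated) * 100
  Ratio = 0.26 / 0.85 = 0.3059
  Reduction = (1 - 0.3059) * 100 = 69.4%

69.4%


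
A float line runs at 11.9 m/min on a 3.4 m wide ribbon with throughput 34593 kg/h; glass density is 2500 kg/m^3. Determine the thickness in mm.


Ribbon cross-section from mass balance:
  Volume rate = throughput / density = 34593 / 2500 = 13.8372 m^3/h
  thickness = volume rate / (speed * 60 * width), i.e.
  thickness = throughput / (60 * speed * width * density) * 1000
  thickness = 34593 / (60 * 11.9 * 3.4 * 2500) * 1000 = 5.7 mm

5.7 mm


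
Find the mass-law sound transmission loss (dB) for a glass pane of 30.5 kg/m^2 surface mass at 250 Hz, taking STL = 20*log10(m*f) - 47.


Mass law: STL = 20 * log10(m * f) - 47
  m * f = 30.5 * 250 = 7625
  log10(7625) = 3.88224
  STL = 20 * 3.88224 - 47 = 77.6448 - 47 = 30.6 dB

30.6 dB


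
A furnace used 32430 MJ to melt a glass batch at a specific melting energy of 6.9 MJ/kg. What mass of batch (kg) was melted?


Rearrange E = m * s for m:
  m = E / s
  m = 32430 / 6.9 = 4700.0 kg

4700.0 kg


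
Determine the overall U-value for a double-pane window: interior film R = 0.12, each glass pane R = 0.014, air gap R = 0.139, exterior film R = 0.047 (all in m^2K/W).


Total thermal resistance (series):
  R_total = R_in + R_glass + R_air + R_glass + R_out
  R_total = 0.12 + 0.014 + 0.139 + 0.014 + 0.047 = 0.334 m^2K/W
U-value = 1 / R_total = 1 / 0.334 = 2.994 W/m^2K

2.994 W/m^2K


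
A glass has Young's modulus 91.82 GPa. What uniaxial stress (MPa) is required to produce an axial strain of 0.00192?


Rearrange E = sigma / epsilon:
  sigma = E * epsilon
  E (MPa) = 91.82 * 1000 = 91820
  sigma = 91820 * 0.00192 = 176.29 MPa

176.29 MPa


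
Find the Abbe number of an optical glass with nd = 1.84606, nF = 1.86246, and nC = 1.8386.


Abbe number formula: Vd = (nd - 1) / (nF - nC)
  nd - 1 = 1.84606 - 1 = 0.84606
  nF - nC = 1.86246 - 1.8386 = 0.02386
  Vd = 0.84606 / 0.02386 = 35.46

35.46


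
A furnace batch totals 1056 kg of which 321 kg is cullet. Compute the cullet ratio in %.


Cullet ratio = (cullet mass / total batch mass) * 100
  Ratio = 321 / 1056 * 100 = 30.4%

30.4%


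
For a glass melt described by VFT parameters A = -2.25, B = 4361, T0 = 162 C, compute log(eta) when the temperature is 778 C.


VFT equation: log(eta) = A + B / (T - T0)
  T - T0 = 778 - 162 = 616
  B / (T - T0) = 4361 / 616 = 7.08
  log(eta) = -2.25 + 7.08 = 4.83

4.83


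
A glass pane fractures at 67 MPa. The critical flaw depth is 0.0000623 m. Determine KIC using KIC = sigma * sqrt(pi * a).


Fracture toughness: KIC = sigma * sqrt(pi * a)
  pi * a = pi * 0.0000623 = 0.000195721
  sqrt(pi * a) = 0.01399
  KIC = 67 * 0.01399 = 0.937 MPa*sqrt(m)

0.937 MPa*sqrt(m)


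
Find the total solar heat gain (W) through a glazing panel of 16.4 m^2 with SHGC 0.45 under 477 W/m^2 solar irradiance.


Solar heat gain: Q = Area * SHGC * Irradiance
  Q = 16.4 * 0.45 * 477 = 3520.3 W

3520.3 W


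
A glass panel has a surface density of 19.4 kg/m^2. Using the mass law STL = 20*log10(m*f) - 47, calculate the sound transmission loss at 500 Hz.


Mass law: STL = 20 * log10(m * f) - 47
  m * f = 19.4 * 500 = 9700
  log10(9700) = 3.98677
  STL = 20 * 3.98677 - 47 = 79.7354 - 47 = 32.7 dB

32.7 dB


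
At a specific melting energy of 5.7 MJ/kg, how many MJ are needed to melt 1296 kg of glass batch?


Total energy = mass * specific energy
  E = 1296 * 5.7 = 7387.2 MJ

7387.2 MJ


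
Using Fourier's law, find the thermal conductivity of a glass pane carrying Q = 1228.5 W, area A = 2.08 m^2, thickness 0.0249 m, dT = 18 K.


Fourier's law rearranged: k = Q * t / (A * dT)
  Numerator = 1228.5 * 0.0249 = 30.58965
  Denominator = 2.08 * 18 = 37.44
  k = 30.58965 / 37.44 = 0.817 W/mK

0.817 W/mK


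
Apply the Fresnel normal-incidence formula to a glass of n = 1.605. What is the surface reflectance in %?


Fresnel reflectance at normal incidence:
  R = ((n - 1)/(n + 1))^2
  (n - 1)/(n + 1) = (1.605 - 1)/(1.605 + 1) = 0.232246
  R = 0.232246^2 = 0.0539382
  R(%) = 0.0539382 * 100 = 5.394%

5.394%


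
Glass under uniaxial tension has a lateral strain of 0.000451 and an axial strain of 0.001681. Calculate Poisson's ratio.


Poisson's ratio: nu = lateral strain / axial strain
  nu = 0.000451 / 0.001681 = 0.2683

0.2683


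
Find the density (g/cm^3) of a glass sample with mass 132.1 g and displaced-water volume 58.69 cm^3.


Use the definition of density:
  rho = mass / volume
  rho = 132.1 / 58.69 = 2.251 g/cm^3

2.251 g/cm^3


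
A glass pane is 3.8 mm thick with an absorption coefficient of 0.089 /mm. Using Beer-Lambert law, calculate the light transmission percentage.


Beer-Lambert law: T = exp(-alpha * thickness)
  exponent = -0.089 * 3.8 = -0.3382
  T = exp(-0.3382) = 0.7131
  Percentage = 0.7131 * 100 = 71.31%

71.31%


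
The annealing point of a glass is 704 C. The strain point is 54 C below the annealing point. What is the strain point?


Strain point = annealing point - difference:
  T_strain = 704 - 54 = 650 C

650 C


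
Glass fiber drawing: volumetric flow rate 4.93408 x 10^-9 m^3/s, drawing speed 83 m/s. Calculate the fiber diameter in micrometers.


Cross-sectional area from continuity:
  A = Q / v = 4.93408 x 10^-9 / 83 = 5.944675 x 10^-11 m^2
Diameter from circular cross-section:
  d = sqrt(4A / pi) * 10^6 (m -> um)
  d = sqrt(4 * 5.944675 x 10^-11 / pi) * 10^6 = 8.7 um

8.7 um


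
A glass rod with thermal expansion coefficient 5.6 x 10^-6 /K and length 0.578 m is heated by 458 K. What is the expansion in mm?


Thermal expansion formula: dL = alpha * L0 * dT
  dL = (5.6 x 10^-6) * 0.578 * 458 = 0.00148245 m
Convert to mm: 0.00148245 * 1000 = 1.4825 mm

1.4825 mm


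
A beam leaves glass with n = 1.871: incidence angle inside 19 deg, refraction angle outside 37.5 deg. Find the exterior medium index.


Apply Snell's law: n1 * sin(theta1) = n2 * sin(theta2)
  n2 = n1 * sin(theta1) / sin(theta2)
  sin(19) = 0.325568
  sin(37.5) = 0.608761
  n2 = 1.871 * 0.325568 / 0.608761 = 1.0006

1.0006


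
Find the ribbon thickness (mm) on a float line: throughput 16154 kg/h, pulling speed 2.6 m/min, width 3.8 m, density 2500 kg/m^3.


Ribbon cross-section from mass balance:
  Volume rate = throughput / density = 16154 / 2500 = 6.4616 m^3/h
  thickness = volume rate / (speed * 60 * width), i.e.
  thickness = throughput / (60 * speed * width * density) * 1000
  thickness = 16154 / (60 * 2.6 * 3.8 * 2500) * 1000 = 10.9 mm

10.9 mm


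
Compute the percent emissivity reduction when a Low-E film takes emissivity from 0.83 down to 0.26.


Percentage reduction = (1 - coated/uncoated) * 100
  Ratio = 0.26 / 0.83 = 0.3133
  Reduction = (1 - 0.3133) * 100 = 68.7%

68.7%


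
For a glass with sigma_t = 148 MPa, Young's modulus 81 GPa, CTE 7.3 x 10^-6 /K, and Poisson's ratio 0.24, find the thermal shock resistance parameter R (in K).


Thermal shock resistance: R = sigma * (1 - nu) / (E * alpha)
  Numerator = 148 * (1 - 0.24) = 112.48
  Denominator = 81 * 1000 * (7.3 x 10^-6) = 0.5913
  R = 112.48 / 0.5913 = 190.2 K

190.2 K


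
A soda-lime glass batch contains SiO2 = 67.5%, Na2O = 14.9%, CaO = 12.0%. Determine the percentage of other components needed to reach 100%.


Sum the three major oxides:
  SiO2 + Na2O + CaO = 67.5 + 14.9 + 12.0 = 94.4%
Subtract from 100%:
  Others = 100 - 94.4 = 5.6%

5.6%


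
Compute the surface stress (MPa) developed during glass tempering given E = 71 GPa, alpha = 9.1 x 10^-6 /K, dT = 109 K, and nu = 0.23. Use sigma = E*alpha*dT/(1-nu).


Tempering stress: sigma = E * alpha * dT / (1 - nu)
  E (MPa) = 71 * 1000 = 71000
  Numerator = 71000 * (9.1 x 10^-6) * 109 = 70.4249
  Denominator = 1 - 0.23 = 0.77
  sigma = 70.4249 / 0.77 = 91.5 MPa

91.5 MPa


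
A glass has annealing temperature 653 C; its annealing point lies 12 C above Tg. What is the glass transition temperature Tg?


Rearrange T_anneal = Tg + offset for Tg:
  Tg = T_anneal - offset = 653 - 12 = 641 C

641 C


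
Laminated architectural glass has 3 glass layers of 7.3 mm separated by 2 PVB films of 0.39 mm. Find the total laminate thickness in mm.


Total thickness = glass contribution + PVB contribution
  Glass: 3 * 7.3 = 21.9 mm
  PVB: 2 * 0.39 = 0.78 mm
  Total = 21.9 + 0.78 = 22.68 mm

22.68 mm


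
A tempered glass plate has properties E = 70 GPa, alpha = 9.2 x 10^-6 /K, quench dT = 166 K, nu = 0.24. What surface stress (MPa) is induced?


Tempering stress: sigma = E * alpha * dT / (1 - nu)
  E (MPa) = 70 * 1000 = 70000
  Numerator = 70000 * (9.2 x 10^-6) * 166 = 106.904
  Denominator = 1 - 0.24 = 0.76
  sigma = 106.904 / 0.76 = 140.7 MPa

140.7 MPa


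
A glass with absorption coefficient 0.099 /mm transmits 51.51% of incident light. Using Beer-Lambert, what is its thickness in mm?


Rearrange T = exp(-alpha * thickness):
  thickness = -ln(T) / alpha
  T = 51.51/100 = 0.5151
  ln(T) = -0.66339
  -ln(T) = 0.66339
  thickness = 0.66339 / 0.099 = 6.7 mm

6.7 mm


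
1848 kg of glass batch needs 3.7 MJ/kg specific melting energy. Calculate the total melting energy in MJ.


Total energy = mass * specific energy
  E = 1848 * 3.7 = 6837.6 MJ

6837.6 MJ


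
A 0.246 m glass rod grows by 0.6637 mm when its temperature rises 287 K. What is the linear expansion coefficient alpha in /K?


Rearrange dL = alpha * L0 * dT for alpha:
  alpha = dL / (L0 * dT)
  alpha = (0.6637 / 1000) / (0.246 * 287) = 0.000009401 /K = 9.401 x 10^-6 /K

9.401 x 10^-6 /K


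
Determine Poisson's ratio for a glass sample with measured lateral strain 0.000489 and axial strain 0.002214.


Poisson's ratio: nu = lateral strain / axial strain
  nu = 0.000489 / 0.002214 = 0.2209

0.2209


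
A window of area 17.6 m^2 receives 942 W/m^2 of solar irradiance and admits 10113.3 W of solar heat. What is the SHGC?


Rearrange Q = Area * SHGC * Irradiance:
  SHGC = Q / (Area * Irradiance)
  SHGC = 10113.3 / (17.6 * 942) = 0.61

0.61


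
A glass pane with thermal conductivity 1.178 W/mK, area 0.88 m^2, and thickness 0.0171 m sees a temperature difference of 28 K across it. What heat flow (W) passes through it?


Fourier's law: Q = k * A * dT / t
  Q = 1.178 * 0.88 * 28 / 0.0171
  Q = 29.02592 / 0.0171 = 1697.4 W

1697.4 W


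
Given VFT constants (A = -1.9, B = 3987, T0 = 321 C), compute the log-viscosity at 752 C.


VFT equation: log(eta) = A + B / (T - T0)
  T - T0 = 752 - 321 = 431
  B / (T - T0) = 3987 / 431 = 9.251
  log(eta) = -1.9 + 9.251 = 7.351

7.351


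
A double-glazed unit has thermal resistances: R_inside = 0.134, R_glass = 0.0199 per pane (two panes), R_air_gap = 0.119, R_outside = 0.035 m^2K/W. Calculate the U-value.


Total thermal resistance (series):
  R_total = R_in + R_glass + R_air + R_glass + R_out
  R_total = 0.134 + 0.0199 + 0.119 + 0.0199 + 0.035 = 0.3278 m^2K/W
U-value = 1 / R_total = 1 / 0.3278 = 3.051 W/m^2K

3.051 W/m^2K


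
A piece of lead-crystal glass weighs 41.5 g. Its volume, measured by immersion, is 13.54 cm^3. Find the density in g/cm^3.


Use the definition of density:
  rho = mass / volume
  rho = 41.5 / 13.54 = 3.065 g/cm^3

3.065 g/cm^3


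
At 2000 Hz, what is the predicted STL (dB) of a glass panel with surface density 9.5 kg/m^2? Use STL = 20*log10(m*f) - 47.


Mass law: STL = 20 * log10(m * f) - 47
  m * f = 9.5 * 2000 = 19000
  log10(19000) = 4.27875
  STL = 20 * 4.27875 - 47 = 85.575 - 47 = 38.6 dB

38.6 dB


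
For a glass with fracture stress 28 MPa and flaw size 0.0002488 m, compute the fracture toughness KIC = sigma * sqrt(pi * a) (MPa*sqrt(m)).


Fracture toughness: KIC = sigma * sqrt(pi * a)
  pi * a = pi * 0.0002488 = 0.000781628
  sqrt(pi * a) = 0.027958
  KIC = 28 * 0.027958 = 0.783 MPa*sqrt(m)

0.783 MPa*sqrt(m)


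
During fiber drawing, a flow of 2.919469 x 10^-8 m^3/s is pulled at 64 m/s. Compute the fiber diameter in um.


Cross-sectional area from continuity:
  A = Q / v = 2.919469 x 10^-8 / 64 = 4.56167 x 10^-10 m^2
Diameter from circular cross-section:
  d = sqrt(4A / pi) * 10^6 (m -> um)
  d = sqrt(4 * 4.56167 x 10^-10 / pi) * 10^6 = 24.1 um

24.1 um


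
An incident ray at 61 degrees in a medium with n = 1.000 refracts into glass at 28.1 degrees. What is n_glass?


Apply Snell's law: n1 * sin(theta1) = n2 * sin(theta2)
  n2 = n1 * sin(theta1) / sin(theta2)
  sin(61) = 0.87462
  sin(28.1) = 0.471012
  n2 = 1.000 * 0.87462 / 0.471012 = 1.8569

1.8569


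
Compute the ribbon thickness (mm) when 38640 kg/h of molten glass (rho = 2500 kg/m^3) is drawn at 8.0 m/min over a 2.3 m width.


Ribbon cross-section from mass balance:
  Volume rate = throughput / density = 38640 / 2500 = 15.456 m^3/h
  thickness = volume rate / (speed * 60 * width), i.e.
  thickness = throughput / (60 * speed * width * density) * 1000
  thickness = 38640 / (60 * 8.0 * 2.3 * 2500) * 1000 = 14.0 mm

14.0 mm


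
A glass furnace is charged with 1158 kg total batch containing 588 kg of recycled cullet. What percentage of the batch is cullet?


Cullet ratio = (cullet mass / total batch mass) * 100
  Ratio = 588 / 1158 * 100 = 50.78%

50.78%


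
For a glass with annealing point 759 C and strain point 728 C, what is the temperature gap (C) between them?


Gap = T_anneal - T_strain:
  gap = 759 - 728 = 31 C

31 C


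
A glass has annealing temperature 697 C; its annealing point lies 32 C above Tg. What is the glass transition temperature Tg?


Rearrange T_anneal = Tg + offset for Tg:
  Tg = T_anneal - offset = 697 - 32 = 665 C

665 C


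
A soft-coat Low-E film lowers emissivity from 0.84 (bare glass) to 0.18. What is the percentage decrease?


Percentage reduction = (1 - coated/uncoated) * 100
  Ratio = 0.18 / 0.84 = 0.2143
  Reduction = (1 - 0.2143) * 100 = 78.6%

78.6%


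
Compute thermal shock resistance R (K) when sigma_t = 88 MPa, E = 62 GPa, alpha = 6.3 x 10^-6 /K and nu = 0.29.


Thermal shock resistance: R = sigma * (1 - nu) / (E * alpha)
  Numerator = 88 * (1 - 0.29) = 62.48
  Denominator = 62 * 1000 * (6.3 x 10^-6) = 0.3906
  R = 62.48 / 0.3906 = 160.0 K

160.0 K


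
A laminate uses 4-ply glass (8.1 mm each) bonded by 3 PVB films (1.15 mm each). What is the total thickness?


Total thickness = glass contribution + PVB contribution
  Glass: 4 * 8.1 = 32.4 mm
  PVB: 3 * 1.15 = 3.45 mm
  Total = 32.4 + 3.45 = 35.85 mm

35.85 mm


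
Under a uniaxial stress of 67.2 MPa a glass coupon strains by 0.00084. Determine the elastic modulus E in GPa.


Young's modulus: E = stress / strain
  E = 67.2 MPa / 0.00084 = 80000 MPa
Convert to GPa: 80000 / 1000 = 80.0 GPa

80.0 GPa


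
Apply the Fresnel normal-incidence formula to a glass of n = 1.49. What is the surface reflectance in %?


Fresnel reflectance at normal incidence:
  R = ((n - 1)/(n + 1))^2
  (n - 1)/(n + 1) = (1.49 - 1)/(1.49 + 1) = 0.196787
  R = 0.196787^2 = 0.0387251
  R(%) = 0.0387251 * 100 = 3.873%

3.873%


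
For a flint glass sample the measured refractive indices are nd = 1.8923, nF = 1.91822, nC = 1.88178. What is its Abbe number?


Abbe number formula: Vd = (nd - 1) / (nF - nC)
  nd - 1 = 1.8923 - 1 = 0.8923
  nF - nC = 1.91822 - 1.88178 = 0.03644
  Vd = 0.8923 / 0.03644 = 24.49

24.49


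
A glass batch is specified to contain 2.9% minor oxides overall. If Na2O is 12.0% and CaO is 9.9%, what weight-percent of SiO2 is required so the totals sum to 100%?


Known pieces sum to 100%:
  SiO2 = 100 - (others + Na2O + CaO)
  SiO2 = 100 - (2.9 + 12.0 + 9.9) = 75.2%

75.2%


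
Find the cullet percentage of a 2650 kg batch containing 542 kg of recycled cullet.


Cullet ratio = (cullet mass / total batch mass) * 100
  Ratio = 542 / 2650 * 100 = 20.45%

20.45%


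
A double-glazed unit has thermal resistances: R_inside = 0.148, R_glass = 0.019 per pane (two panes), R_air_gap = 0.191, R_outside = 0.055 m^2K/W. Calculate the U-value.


Total thermal resistance (series):
  R_total = R_in + R_glass + R_air + R_glass + R_out
  R_total = 0.148 + 0.019 + 0.191 + 0.019 + 0.055 = 0.432 m^2K/W
U-value = 1 / R_total = 1 / 0.432 = 2.315 W/m^2K

2.315 W/m^2K


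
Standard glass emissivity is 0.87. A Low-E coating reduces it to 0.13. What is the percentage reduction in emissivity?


Percentage reduction = (1 - coated/uncoated) * 100
  Ratio = 0.13 / 0.87 = 0.1494
  Reduction = (1 - 0.1494) * 100 = 85.1%

85.1%


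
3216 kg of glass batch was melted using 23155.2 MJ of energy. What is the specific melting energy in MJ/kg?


Rearrange E = m * s for s:
  s = E / m
  s = 23155.2 / 3216 = 7.2 MJ/kg

7.2 MJ/kg


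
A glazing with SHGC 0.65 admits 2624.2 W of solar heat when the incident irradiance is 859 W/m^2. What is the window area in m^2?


Rearrange Q = Area * SHGC * Irradiance:
  Area = Q / (SHGC * Irradiance)
  Area = 2624.2 / (0.65 * 859) = 4.7 m^2

4.7 m^2


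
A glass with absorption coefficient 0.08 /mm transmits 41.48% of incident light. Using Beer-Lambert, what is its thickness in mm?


Rearrange T = exp(-alpha * thickness):
  thickness = -ln(T) / alpha
  T = 41.48/100 = 0.4148
  ln(T) = -0.87996
  -ln(T) = 0.87996
  thickness = 0.87996 / 0.08 = 11.0 mm

11.0 mm


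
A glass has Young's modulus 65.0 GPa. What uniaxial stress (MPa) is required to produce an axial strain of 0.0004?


Rearrange E = sigma / epsilon:
  sigma = E * epsilon
  E (MPa) = 65.0 * 1000 = 65000
  sigma = 65000 * 0.0004 = 26.0 MPa

26.0 MPa


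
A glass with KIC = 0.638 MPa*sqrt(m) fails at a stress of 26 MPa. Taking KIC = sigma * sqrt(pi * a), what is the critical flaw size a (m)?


Rearrange KIC = sigma * sqrt(pi * a):
  sqrt(pi * a) = KIC / sigma
  sqrt(pi * a) = 0.638 / 26 = 0.024538
  a = (KIC / sigma)^2 / pi
  a = 0.024538^2 / pi = 0.0001917 m

0.0001917 m


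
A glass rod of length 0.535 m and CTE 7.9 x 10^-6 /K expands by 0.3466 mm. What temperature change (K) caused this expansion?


Rearrange dL = alpha * L0 * dT for dT:
  dT = dL / (alpha * L0)
  dL (m) = 0.3466 / 1000 = 0.0003466
  dT = 0.0003466 / ((7.9 x 10^-6) * 0.535) = 82.0 K

82.0 K


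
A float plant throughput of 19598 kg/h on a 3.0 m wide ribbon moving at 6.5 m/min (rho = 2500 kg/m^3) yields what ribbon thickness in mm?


Ribbon cross-section from mass balance:
  Volume rate = throughput / density = 19598 / 2500 = 7.8392 m^3/h
  thickness = volume rate / (speed * 60 * width), i.e.
  thickness = throughput / (60 * speed * width * density) * 1000
  thickness = 19598 / (60 * 6.5 * 3.0 * 2500) * 1000 = 6.7 mm

6.7 mm


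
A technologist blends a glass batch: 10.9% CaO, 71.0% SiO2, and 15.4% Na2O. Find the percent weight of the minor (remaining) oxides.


Sum the three major oxides:
  SiO2 + Na2O + CaO = 71.0 + 15.4 + 10.9 = 97.3%
Subtract from 100%:
  Others = 100 - 97.3 = 2.7%

2.7%


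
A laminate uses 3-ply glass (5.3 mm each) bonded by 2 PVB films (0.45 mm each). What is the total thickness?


Total thickness = glass contribution + PVB contribution
  Glass: 3 * 5.3 = 15.9 mm
  PVB: 2 * 0.45 = 0.9 mm
  Total = 15.9 + 0.9 = 16.8 mm

16.8 mm


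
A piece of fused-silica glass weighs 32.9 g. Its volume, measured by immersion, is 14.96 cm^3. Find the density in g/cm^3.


Use the definition of density:
  rho = mass / volume
  rho = 32.9 / 14.96 = 2.199 g/cm^3

2.199 g/cm^3


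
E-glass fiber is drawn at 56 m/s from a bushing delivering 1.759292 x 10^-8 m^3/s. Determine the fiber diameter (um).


Cross-sectional area from continuity:
  A = Q / v = 1.759292 x 10^-8 / 56 = 3.141593 x 10^-10 m^2
Diameter from circular cross-section:
  d = sqrt(4A / pi) * 10^6 (m -> um)
  d = sqrt(4 * 3.141593 x 10^-10 / pi) * 10^6 = 20.0 um

20.0 um


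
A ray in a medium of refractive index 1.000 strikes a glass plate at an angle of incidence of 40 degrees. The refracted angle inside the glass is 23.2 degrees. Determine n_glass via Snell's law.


Apply Snell's law: n1 * sin(theta1) = n2 * sin(theta2)
  n2 = n1 * sin(theta1) / sin(theta2)
  sin(40) = 0.642788
  sin(23.2) = 0.393942
  n2 = 1.000 * 0.642788 / 0.393942 = 1.6317

1.6317


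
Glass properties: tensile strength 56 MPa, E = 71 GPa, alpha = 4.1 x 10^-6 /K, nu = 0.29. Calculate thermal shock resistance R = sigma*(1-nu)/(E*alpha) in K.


Thermal shock resistance: R = sigma * (1 - nu) / (E * alpha)
  Numerator = 56 * (1 - 0.29) = 39.76
  Denominator = 71 * 1000 * (4.1 x 10^-6) = 0.2911
  R = 39.76 / 0.2911 = 136.6 K

136.6 K


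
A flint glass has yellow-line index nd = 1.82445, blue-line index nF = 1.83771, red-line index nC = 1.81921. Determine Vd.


Abbe number formula: Vd = (nd - 1) / (nF - nC)
  nd - 1 = 1.82445 - 1 = 0.82445
  nF - nC = 1.83771 - 1.81921 = 0.0185
  Vd = 0.82445 / 0.0185 = 44.56

44.56


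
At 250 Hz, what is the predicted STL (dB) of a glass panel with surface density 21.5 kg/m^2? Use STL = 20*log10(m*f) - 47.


Mass law: STL = 20 * log10(m * f) - 47
  m * f = 21.5 * 250 = 5375
  log10(5375) = 3.73038
  STL = 20 * 3.73038 - 47 = 74.6076 - 47 = 27.6 dB

27.6 dB


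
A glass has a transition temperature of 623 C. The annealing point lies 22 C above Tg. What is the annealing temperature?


The annealing temperature is Tg plus the offset:
  T_anneal = 623 + 22 = 645 C

645 C


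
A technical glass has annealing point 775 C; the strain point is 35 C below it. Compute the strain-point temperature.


Strain point = annealing point - difference:
  T_strain = 775 - 35 = 740 C

740 C


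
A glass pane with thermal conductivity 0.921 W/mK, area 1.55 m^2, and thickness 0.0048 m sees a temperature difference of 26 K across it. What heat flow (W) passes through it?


Fourier's law: Q = k * A * dT / t
  Q = 0.921 * 1.55 * 26 / 0.0048
  Q = 37.1163 / 0.0048 = 7732.6 W

7732.6 W


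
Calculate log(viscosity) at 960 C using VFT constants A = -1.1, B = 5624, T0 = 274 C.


VFT equation: log(eta) = A + B / (T - T0)
  T - T0 = 960 - 274 = 686
  B / (T - T0) = 5624 / 686 = 8.198
  log(eta) = -1.1 + 8.198 = 7.098

7.098


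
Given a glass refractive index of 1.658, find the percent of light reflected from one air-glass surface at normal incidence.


Fresnel reflectance at normal incidence:
  R = ((n - 1)/(n + 1))^2
  (n - 1)/(n + 1) = (1.658 - 1)/(1.658 + 1) = 0.247555
  R = 0.247555^2 = 0.0612835
  R(%) = 0.0612835 * 100 = 6.128%

6.128%


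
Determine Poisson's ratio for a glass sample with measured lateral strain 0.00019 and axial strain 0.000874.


Poisson's ratio: nu = lateral strain / axial strain
  nu = 0.00019 / 0.000874 = 0.2174

0.2174


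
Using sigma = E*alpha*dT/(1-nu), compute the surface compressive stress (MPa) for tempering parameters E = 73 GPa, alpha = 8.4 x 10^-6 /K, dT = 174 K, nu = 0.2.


Tempering stress: sigma = E * alpha * dT / (1 - nu)
  E (MPa) = 73 * 1000 = 73000
  Numerator = 73000 * (8.4 x 10^-6) * 174 = 106.6968
  Denominator = 1 - 0.2 = 0.8
  sigma = 106.6968 / 0.8 = 133.4 MPa

133.4 MPa


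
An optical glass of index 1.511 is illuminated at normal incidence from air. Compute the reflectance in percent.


Fresnel reflectance at normal incidence:
  R = ((n - 1)/(n + 1))^2
  (n - 1)/(n + 1) = (1.511 - 1)/(1.511 + 1) = 0.203505
  R = 0.203505^2 = 0.0414143
  R(%) = 0.0414143 * 100 = 4.141%

4.141%


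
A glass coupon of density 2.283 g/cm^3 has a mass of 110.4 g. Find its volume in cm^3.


Rearrange rho = m / V:
  V = m / rho
  V = 110.4 / 2.283 = 48.357 cm^3

48.357 cm^3


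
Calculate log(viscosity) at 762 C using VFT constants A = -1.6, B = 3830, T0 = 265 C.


VFT equation: log(eta) = A + B / (T - T0)
  T - T0 = 762 - 265 = 497
  B / (T - T0) = 3830 / 497 = 7.706
  log(eta) = -1.6 + 7.706 = 6.106

6.106


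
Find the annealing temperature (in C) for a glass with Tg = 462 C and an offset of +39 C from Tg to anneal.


The annealing temperature is Tg plus the offset:
  T_anneal = 462 + 39 = 501 C

501 C


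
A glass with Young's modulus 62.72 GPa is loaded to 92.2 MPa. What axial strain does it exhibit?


Rearrange E = sigma / epsilon:
  epsilon = sigma / E
  E (MPa) = 62.72 * 1000 = 62720
  epsilon = 92.2 / 62720 = 0.00147

0.00147


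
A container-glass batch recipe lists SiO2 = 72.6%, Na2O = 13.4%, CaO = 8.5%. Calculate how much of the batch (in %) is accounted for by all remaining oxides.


Sum the three major oxides:
  SiO2 + Na2O + CaO = 72.6 + 13.4 + 8.5 = 94.5%
Subtract from 100%:
  Others = 100 - 94.5 = 5.5%

5.5%


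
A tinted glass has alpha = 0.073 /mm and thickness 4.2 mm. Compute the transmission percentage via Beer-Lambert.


Beer-Lambert law: T = exp(-alpha * thickness)
  exponent = -0.073 * 4.2 = -0.3066
  T = exp(-0.3066) = 0.7359
  Percentage = 0.7359 * 100 = 73.59%

73.59%


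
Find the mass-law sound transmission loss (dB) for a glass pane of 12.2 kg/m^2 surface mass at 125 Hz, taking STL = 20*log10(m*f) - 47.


Mass law: STL = 20 * log10(m * f) - 47
  m * f = 12.2 * 125 = 1525
  log10(1525) = 3.18327
  STL = 20 * 3.18327 - 47 = 63.6654 - 47 = 16.7 dB

16.7 dB


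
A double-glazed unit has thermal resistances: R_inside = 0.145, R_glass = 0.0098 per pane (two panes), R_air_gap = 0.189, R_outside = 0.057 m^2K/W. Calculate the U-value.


Total thermal resistance (series):
  R_total = R_in + R_glass + R_air + R_glass + R_out
  R_total = 0.145 + 0.0098 + 0.189 + 0.0098 + 0.057 = 0.4106 m^2K/W
U-value = 1 / R_total = 1 / 0.4106 = 2.435 W/m^2K

2.435 W/m^2K


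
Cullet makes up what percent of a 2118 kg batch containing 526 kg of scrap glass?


Cullet ratio = (cullet mass / total batch mass) * 100
  Ratio = 526 / 2118 * 100 = 24.83%

24.83%


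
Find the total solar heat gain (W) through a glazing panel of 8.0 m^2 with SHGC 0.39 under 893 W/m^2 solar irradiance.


Solar heat gain: Q = Area * SHGC * Irradiance
  Q = 8.0 * 0.39 * 893 = 2786.2 W

2786.2 W


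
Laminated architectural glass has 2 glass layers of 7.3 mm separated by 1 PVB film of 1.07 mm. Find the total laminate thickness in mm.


Total thickness = glass contribution + PVB contribution
  Glass: 2 * 7.3 = 14.6 mm
  PVB: 1 * 1.07 = 1.07 mm
  Total = 14.6 + 1.07 = 15.67 mm

15.67 mm


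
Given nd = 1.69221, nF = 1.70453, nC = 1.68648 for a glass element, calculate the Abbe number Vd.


Abbe number formula: Vd = (nd - 1) / (nF - nC)
  nd - 1 = 1.69221 - 1 = 0.69221
  nF - nC = 1.70453 - 1.68648 = 0.01805
  Vd = 0.69221 / 0.01805 = 38.35

38.35


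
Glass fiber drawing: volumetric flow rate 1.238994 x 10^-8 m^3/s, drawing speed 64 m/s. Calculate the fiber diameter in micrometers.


Cross-sectional area from continuity:
  A = Q / v = 1.238994 x 10^-8 / 64 = 1.935928 x 10^-10 m^2
Diameter from circular cross-section:
  d = sqrt(4A / pi) * 10^6 (m -> um)
  d = sqrt(4 * 1.935928 x 10^-10 / pi) * 10^6 = 15.7 um

15.7 um


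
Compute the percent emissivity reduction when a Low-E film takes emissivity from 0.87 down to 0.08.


Percentage reduction = (1 - coated/uncoated) * 100
  Ratio = 0.08 / 0.87 = 0.092
  Reduction = (1 - 0.092) * 100 = 90.8%

90.8%


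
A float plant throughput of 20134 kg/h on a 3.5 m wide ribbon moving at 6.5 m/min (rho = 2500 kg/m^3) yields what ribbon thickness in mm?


Ribbon cross-section from mass balance:
  Volume rate = throughput / density = 20134 / 2500 = 8.0536 m^3/h
  thickness = volume rate / (speed * 60 * width), i.e.
  thickness = throughput / (60 * speed * width * density) * 1000
  thickness = 20134 / (60 * 6.5 * 3.5 * 2500) * 1000 = 5.9 mm

5.9 mm


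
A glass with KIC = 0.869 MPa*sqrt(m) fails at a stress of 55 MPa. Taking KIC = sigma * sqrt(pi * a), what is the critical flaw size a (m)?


Rearrange KIC = sigma * sqrt(pi * a):
  sqrt(pi * a) = KIC / sigma
  sqrt(pi * a) = 0.869 / 55 = 0.0158
  a = (KIC / sigma)^2 / pi
  a = 0.0158^2 / pi = 0.0000795 m

0.0000795 m


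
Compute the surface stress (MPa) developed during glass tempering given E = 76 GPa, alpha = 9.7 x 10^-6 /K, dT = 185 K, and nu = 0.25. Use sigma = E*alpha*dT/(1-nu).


Tempering stress: sigma = E * alpha * dT / (1 - nu)
  E (MPa) = 76 * 1000 = 76000
  Numerator = 76000 * (9.7 x 10^-6) * 185 = 136.382
  Denominator = 1 - 0.25 = 0.75
  sigma = 136.382 / 0.75 = 181.8 MPa

181.8 MPa


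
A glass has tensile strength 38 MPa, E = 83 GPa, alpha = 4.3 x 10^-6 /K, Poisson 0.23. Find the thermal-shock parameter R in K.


Thermal shock resistance: R = sigma * (1 - nu) / (E * alpha)
  Numerator = 38 * (1 - 0.23) = 29.26
  Denominator = 83 * 1000 * (4.3 x 10^-6) = 0.3569
  R = 29.26 / 0.3569 = 82.0 K

82.0 K


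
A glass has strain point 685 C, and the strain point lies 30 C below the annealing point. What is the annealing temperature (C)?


T_anneal = T_strain + gap:
  T_anneal = 685 + 30 = 715 C

715 C


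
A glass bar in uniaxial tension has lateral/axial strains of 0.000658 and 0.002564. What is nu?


Poisson's ratio: nu = lateral strain / axial strain
  nu = 0.000658 / 0.002564 = 0.2566

0.2566


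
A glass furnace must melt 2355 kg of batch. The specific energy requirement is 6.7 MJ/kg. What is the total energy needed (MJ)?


Total energy = mass * specific energy
  E = 2355 * 6.7 = 15778.5 MJ

15778.5 MJ


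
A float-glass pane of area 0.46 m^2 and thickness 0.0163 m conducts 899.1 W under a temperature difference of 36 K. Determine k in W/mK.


Fourier's law rearranged: k = Q * t / (A * dT)
  Numerator = 899.1 * 0.0163 = 14.65533
  Denominator = 0.46 * 36 = 16.56
  k = 14.65533 / 16.56 = 0.885 W/mK

0.885 W/mK


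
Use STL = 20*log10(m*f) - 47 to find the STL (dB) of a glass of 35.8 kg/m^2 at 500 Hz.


Mass law: STL = 20 * log10(m * f) - 47
  m * f = 35.8 * 500 = 17900
  log10(17900) = 4.25285
  STL = 20 * 4.25285 - 47 = 85.057 - 47 = 38.1 dB

38.1 dB


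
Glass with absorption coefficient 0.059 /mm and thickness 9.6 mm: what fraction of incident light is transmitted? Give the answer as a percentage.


Beer-Lambert law: T = exp(-alpha * thickness)
  exponent = -0.059 * 9.6 = -0.5664
  T = exp(-0.5664) = 0.5676
  Percentage = 0.5676 * 100 = 56.76%

56.76%


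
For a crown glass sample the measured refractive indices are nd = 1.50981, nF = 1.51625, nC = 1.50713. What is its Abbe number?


Abbe number formula: Vd = (nd - 1) / (nF - nC)
  nd - 1 = 1.50981 - 1 = 0.50981
  nF - nC = 1.51625 - 1.50713 = 0.00912
  Vd = 0.50981 / 0.00912 = 55.9

55.9


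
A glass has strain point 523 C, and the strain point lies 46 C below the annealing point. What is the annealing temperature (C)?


T_anneal = T_strain + gap:
  T_anneal = 523 + 46 = 569 C

569 C


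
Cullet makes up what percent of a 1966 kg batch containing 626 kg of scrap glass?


Cullet ratio = (cullet mass / total batch mass) * 100
  Ratio = 626 / 1966 * 100 = 31.84%

31.84%


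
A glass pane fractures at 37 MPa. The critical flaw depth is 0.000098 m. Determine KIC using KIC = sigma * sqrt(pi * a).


Fracture toughness: KIC = sigma * sqrt(pi * a)
  pi * a = pi * 0.000098 = 0.000307876
  sqrt(pi * a) = 0.017546
  KIC = 37 * 0.017546 = 0.649 MPa*sqrt(m)

0.649 MPa*sqrt(m)


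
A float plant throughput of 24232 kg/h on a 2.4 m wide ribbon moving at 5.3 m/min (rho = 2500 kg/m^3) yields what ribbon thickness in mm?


Ribbon cross-section from mass balance:
  Volume rate = throughput / density = 24232 / 2500 = 9.6928 m^3/h
  thickness = volume rate / (speed * 60 * width), i.e.
  thickness = throughput / (60 * speed * width * density) * 1000
  thickness = 24232 / (60 * 5.3 * 2.4 * 2500) * 1000 = 12.7 mm

12.7 mm


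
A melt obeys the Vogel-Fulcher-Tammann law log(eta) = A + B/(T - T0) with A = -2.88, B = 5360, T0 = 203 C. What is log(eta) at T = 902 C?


VFT equation: log(eta) = A + B / (T - T0)
  T - T0 = 902 - 203 = 699
  B / (T - T0) = 5360 / 699 = 7.668
  log(eta) = -2.88 + 7.668 = 4.788

4.788


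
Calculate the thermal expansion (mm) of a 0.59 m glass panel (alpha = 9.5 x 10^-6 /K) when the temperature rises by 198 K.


Thermal expansion formula: dL = alpha * L0 * dT
  dL = (9.5 x 10^-6) * 0.59 * 198 = 0.00110979 m
Convert to mm: 0.00110979 * 1000 = 1.1098 mm

1.1098 mm


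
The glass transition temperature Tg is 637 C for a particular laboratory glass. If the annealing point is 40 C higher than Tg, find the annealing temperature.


The annealing temperature is Tg plus the offset:
  T_anneal = 637 + 40 = 677 C

677 C


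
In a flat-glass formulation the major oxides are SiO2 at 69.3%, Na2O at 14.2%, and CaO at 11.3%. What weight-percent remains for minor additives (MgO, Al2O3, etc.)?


Sum the three major oxides:
  SiO2 + Na2O + CaO = 69.3 + 14.2 + 11.3 = 94.8%
Subtract from 100%:
  Others = 100 - 94.8 = 5.2%

5.2%


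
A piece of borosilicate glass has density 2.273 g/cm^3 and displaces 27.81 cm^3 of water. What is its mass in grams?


Rearrange rho = m / V:
  m = rho * V
  m = 2.273 * 27.81 = 63.212 g

63.212 g


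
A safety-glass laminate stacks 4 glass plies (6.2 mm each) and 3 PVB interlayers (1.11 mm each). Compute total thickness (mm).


Total thickness = glass contribution + PVB contribution
  Glass: 4 * 6.2 = 24.8 mm
  PVB: 3 * 1.11 = 3.33 mm
  Total = 24.8 + 3.33 = 28.13 mm

28.13 mm


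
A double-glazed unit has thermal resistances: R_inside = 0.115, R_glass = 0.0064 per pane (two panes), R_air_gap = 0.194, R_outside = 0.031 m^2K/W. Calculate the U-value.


Total thermal resistance (series):
  R_total = R_in + R_glass + R_air + R_glass + R_out
  R_total = 0.115 + 0.0064 + 0.194 + 0.0064 + 0.031 = 0.3528 m^2K/W
U-value = 1 / R_total = 1 / 0.3528 = 2.834 W/m^2K

2.834 W/m^2K


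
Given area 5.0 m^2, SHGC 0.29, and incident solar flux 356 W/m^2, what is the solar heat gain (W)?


Solar heat gain: Q = Area * SHGC * Irradiance
  Q = 5.0 * 0.29 * 356 = 516.2 W

516.2 W
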